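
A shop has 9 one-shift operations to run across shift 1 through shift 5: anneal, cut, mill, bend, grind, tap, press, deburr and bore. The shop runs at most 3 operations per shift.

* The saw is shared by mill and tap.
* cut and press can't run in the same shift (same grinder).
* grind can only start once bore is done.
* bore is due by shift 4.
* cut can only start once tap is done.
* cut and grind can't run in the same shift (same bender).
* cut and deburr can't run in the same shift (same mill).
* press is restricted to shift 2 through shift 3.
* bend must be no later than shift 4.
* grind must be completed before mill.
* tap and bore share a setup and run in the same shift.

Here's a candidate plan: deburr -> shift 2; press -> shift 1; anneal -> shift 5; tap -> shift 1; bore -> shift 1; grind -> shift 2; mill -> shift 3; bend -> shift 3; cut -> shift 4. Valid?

grind must be completed before mill — holds.
cut and press can't run in the same shift (same grinder) — holds.
bend must be no later than shift 4 — holds.
grind can only start once bore is done — holds.
tap and bore share a setup and run in the same shift — holds.
bore is due by shift 4 — holds.
press is restricted to shift 2 through shift 3 — violated.
cut and deburr can't run in the same shift (same mill) — holds.
cut can only start once tap is done — holds.
cut and grind can't run in the same shift (same bender) — holds.
The saw is shared by mill and tap — holds.
The shop runs at most 3 operations per shift — holds.

No — it violates: press is restricted to shift 2 through shift 3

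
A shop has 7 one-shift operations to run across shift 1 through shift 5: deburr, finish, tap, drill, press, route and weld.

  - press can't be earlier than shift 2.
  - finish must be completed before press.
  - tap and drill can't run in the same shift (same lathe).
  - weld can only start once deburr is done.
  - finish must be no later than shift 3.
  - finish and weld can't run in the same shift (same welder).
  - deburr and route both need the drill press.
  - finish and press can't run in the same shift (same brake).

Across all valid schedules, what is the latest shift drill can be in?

drill at shift 5 is achievable: route -> shift 2, drill -> shift 5, press -> shift 2, deburr -> shift 1, finish -> shift 1, weld -> shift 2, tap -> shift 1.

shift 5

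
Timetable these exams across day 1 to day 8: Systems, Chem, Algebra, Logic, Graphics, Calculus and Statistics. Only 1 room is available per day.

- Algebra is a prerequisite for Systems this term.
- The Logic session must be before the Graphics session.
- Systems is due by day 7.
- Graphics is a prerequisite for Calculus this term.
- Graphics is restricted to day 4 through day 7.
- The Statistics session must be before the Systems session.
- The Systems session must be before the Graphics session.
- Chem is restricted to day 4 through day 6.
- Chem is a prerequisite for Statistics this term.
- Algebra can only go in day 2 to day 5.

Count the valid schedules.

4

Enumerating: Logic=day 1, Chem=day 4, Graphics=day 7, Statistics=day 5, Algebra=day 2, Systems=day 6, Calculus=day 8 | Systems in day 6; Calculus in day 8; Algebra in day 2; Chem in day 4; Logic in day 3; Graphics in day 7; Statistics in day 5 | Algebra=day 3; Chem=day 4; Statistics=day 5; Logic=day 1; Calculus=day 8; Graphics=day 7; Systems=day 6 | Systems -> day 6, Logic -> day 2, Algebra -> day 3, Statistics -> day 5, Calculus -> day 8, Chem -> day 4, Graphics -> day 7.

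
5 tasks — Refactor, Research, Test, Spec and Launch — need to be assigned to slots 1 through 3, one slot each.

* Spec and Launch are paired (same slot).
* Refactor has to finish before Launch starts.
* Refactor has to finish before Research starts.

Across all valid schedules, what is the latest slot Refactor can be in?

Downstream work caps Refactor at 2.
Refactor at 2 is achievable: Spec=3, Refactor=2, Test=1, Launch=3, Research=3.

2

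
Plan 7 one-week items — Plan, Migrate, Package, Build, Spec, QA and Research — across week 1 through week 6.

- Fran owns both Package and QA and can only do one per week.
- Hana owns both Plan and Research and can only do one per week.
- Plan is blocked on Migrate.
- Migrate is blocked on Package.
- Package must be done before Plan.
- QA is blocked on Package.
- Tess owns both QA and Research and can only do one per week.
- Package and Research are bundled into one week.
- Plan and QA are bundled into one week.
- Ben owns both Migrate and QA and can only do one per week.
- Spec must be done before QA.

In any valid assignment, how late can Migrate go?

week 5

Precedence pushes Migrate to at least week 2; downstream work caps Migrate at week 5.
Migrate at week 5 is achievable: Research -> week 1, Build -> week 1, Package -> week 1, Spec -> week 1, Plan -> week 6, Migrate -> week 5, QA -> week 6.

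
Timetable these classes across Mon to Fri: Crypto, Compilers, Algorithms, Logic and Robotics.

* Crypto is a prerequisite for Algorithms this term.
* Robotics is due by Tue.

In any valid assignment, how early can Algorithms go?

Precedence pushes Algorithms to at least Tue.
Algorithms at Tue is achievable: Logic in Mon, Compilers in Mon, Algorithms in Tue, Robotics in Mon, Crypto in Mon.

Tue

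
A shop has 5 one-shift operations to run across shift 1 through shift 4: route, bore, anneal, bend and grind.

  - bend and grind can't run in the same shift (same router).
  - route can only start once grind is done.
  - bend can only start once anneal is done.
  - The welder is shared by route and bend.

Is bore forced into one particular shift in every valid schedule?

bore can be shift 1 (e.g. route=shift 2; bend=shift 3; bore=shift 1; anneal=shift 1; grind=shift 1) or shift 2 (e.g. bore -> shift 2, route -> shift 2, anneal -> shift 1, grind -> shift 1, bend -> shift 3).

No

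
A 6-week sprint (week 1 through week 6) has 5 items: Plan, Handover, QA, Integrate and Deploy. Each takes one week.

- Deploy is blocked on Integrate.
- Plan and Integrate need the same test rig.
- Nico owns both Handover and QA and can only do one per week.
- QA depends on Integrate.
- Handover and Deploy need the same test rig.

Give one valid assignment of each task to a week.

QA=week 2; Deploy=week 2; Handover=week 1; Integrate=week 1; Plan=week 2

Checking: Integrate(week 1) before QA(week 2); Integrate(week 1) before Deploy(week 2); Plan(week 2) != Integrate(week 1); Handover(week 1) != QA(week 2); Handover(week 1) != Deploy(week 2).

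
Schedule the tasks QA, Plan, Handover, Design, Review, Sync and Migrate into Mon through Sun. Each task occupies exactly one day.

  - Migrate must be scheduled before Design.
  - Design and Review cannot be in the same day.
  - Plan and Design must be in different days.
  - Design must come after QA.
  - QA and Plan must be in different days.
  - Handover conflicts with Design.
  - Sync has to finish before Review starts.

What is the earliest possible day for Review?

Tue

Precedence pushes Review to at least Tue.
Review at Tue is achievable: Migrate -> Mon; Sync -> Mon; QA -> Mon; Review -> Tue; Design -> Wed; Plan -> Tue; Handover -> Mon.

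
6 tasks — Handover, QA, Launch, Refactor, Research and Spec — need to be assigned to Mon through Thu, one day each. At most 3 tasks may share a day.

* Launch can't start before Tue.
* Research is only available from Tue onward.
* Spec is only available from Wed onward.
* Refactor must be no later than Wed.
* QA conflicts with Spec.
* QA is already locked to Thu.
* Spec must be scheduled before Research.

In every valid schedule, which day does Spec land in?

Spec's window is Wed–Thu.
QA is fixed at Thu, and Spec can't share a day with QA.
So Spec must be Wed.

Wed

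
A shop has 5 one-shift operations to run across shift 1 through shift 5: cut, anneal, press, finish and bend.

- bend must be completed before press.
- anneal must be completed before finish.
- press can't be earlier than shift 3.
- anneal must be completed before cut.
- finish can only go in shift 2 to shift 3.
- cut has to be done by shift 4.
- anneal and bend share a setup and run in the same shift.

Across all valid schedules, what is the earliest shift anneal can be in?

shift 1

Downstream work caps anneal at shift 2.
anneal at shift 1 is achievable: bend in shift 1; anneal in shift 1; press in shift 3; cut in shift 2; finish in shift 2.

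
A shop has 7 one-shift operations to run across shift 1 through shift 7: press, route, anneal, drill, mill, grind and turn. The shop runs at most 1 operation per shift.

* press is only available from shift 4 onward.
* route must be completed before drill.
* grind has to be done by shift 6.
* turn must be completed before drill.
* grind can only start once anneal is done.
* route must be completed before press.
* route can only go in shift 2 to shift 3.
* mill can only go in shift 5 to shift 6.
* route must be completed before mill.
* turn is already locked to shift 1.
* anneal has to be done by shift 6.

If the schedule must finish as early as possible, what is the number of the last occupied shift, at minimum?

The precedence chain requires at least 2 distinct shifts.
With at most 1 per shift and 7 operations, at least 7 shifts are needed.
mill can't be placed before shift 5, so the schedule must run through at least shift 5.
7 works (last occupied shift: shift 7): for example mill in shift 5, anneal in shift 3, turn in shift 1, press in shift 4, route in shift 2, drill in shift 7, grind in shift 6.

shift 7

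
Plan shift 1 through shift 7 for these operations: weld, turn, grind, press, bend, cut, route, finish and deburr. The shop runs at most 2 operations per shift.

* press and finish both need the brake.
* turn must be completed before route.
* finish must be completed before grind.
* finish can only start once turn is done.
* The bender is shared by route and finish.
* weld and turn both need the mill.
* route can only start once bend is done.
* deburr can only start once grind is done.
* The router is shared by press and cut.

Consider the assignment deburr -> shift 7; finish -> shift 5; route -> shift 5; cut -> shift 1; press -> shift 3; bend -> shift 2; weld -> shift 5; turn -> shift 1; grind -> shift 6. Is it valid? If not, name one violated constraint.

turn must be completed before route — holds.
weld and turn both need the mill — holds.
The shop runs at most 2 operations per shift — violated.
press and finish both need the brake — holds.
route can only start once bend is done — holds.
finish can only start once turn is done — holds.
deburr can only start once grind is done — holds.
The router is shared by press and cut — holds.
The bender is shared by route and finish — violated.
finish must be completed before grind — holds.

No. The bender is shared by route and finish is not satisfied.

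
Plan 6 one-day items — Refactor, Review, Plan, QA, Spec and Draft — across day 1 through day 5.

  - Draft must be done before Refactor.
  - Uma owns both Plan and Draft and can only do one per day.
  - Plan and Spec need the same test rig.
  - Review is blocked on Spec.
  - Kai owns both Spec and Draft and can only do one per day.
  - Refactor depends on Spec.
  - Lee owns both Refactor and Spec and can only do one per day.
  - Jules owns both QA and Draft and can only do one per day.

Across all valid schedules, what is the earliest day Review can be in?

Precedence pushes Review to at least day 2.
Review at day 2 is achievable: Draft in day 2, Refactor in day 3, Review in day 2, Spec in day 1, QA in day 1, Plan in day 3.

day 2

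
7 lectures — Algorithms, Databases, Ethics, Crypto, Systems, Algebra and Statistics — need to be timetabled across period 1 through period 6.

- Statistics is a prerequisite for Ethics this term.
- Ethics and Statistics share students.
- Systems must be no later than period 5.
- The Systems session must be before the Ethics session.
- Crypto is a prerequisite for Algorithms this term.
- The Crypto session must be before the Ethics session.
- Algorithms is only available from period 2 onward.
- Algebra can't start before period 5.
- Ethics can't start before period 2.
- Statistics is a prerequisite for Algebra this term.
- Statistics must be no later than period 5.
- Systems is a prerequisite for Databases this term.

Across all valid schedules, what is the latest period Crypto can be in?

Downstream work caps Crypto at period 5.
Crypto at period 5 is achievable: Crypto in period 5; Systems in period 1; Ethics in period 6; Algorithms in period 6; Algebra in period 5; Statistics in period 1; Databases in period 2.

period 5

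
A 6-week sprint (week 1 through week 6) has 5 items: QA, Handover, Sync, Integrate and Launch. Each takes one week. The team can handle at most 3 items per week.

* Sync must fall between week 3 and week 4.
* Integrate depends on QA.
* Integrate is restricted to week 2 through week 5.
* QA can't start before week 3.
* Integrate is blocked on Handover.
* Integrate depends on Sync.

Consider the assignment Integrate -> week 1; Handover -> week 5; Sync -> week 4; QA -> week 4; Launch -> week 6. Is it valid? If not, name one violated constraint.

Sync must fall between week 3 and week 4 — holds.
The team can handle at most 3 items per week — holds.
Integrate is blocked on Handover — violated.
Integrate depends on Sync — violated.
Integrate is restricted to week 2 through week 5 — violated.
QA can't start before week 3 — holds.
Integrate depends on QA — violated.

No. Integrate is blocked on Handover is not satisfied.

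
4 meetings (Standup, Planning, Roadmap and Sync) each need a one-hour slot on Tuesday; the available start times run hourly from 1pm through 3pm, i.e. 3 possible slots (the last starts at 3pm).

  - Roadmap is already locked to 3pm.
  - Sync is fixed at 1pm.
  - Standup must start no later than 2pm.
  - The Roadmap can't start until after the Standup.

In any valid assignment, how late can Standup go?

Standup's own window allows nothing later than 2pm.
Standup at 2pm is achievable: Sync=1pm, Standup=2pm, Planning=1pm, Roadmap=3pm.

2pm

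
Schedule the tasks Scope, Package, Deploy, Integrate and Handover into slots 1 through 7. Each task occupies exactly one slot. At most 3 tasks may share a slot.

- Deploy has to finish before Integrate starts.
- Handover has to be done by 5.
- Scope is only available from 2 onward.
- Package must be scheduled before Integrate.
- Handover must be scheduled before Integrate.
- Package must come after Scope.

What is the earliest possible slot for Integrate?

Precedence pushes Integrate to at least 4.
Integrate at 4 is achievable: Deploy in 1, Scope in 2, Integrate in 4, Package in 3, Handover in 1.

4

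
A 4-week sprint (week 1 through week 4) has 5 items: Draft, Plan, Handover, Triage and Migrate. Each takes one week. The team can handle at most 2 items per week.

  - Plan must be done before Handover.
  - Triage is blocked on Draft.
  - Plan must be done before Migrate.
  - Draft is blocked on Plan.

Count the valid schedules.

Splitting on Draft: it can be week 2 (14), week 3 (9). Listing each branch's schedules as (Plan, Handover, Triage, Migrate) by week number:
Draft=week 2: (1,2,3,3) (1,2,3,4) (1,2,4,3) (1,2,4,4) (1,3,3,2) (1,3,3,4) (1,3,4,2) (1,3,4,3) (1,3,4,4) (1,4,3,2) (1,4,3,3) (1,4,3,4) (1,4,4,2) (1,4,4,3) — 14.
Draft=week 3: (1,2,4,2) (1,2,4,3) (1,2,4,4) (1,3,4,2) (1,3,4,4) (1,4,4,2) (1,4,4,3) (2,3,4,4) (2,4,4,3) — 9.
Summing: 14 + 9 = 23.

23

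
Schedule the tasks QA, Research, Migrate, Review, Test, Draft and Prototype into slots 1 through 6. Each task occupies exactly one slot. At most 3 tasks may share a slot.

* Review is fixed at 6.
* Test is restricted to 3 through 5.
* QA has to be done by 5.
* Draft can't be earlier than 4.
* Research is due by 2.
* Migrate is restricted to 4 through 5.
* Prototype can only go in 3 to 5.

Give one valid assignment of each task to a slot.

Draft -> 4, QA -> 1, Prototype -> 3, Migrate -> 4, Review -> 6, Research -> 1, Test -> 3

Checking: Migrate=4 in [4,5]; QA=1 in [1,5]; Review=6 in [6,6]; Test=3 in [3,5]; Research=1 in [1,2]; Draft=4 in [4,6]; Prototype=3 in [3,5]; max 2 per slot (cap 3).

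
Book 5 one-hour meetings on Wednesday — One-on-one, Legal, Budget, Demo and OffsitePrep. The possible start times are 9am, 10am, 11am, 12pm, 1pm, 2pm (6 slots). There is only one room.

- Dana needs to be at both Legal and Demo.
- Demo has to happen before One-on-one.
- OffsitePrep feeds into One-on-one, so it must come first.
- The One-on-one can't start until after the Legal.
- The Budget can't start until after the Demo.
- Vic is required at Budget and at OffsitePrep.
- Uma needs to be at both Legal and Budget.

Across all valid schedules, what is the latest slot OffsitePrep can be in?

1pm

Downstream work caps OffsitePrep at 1pm.
OffsitePrep at 1pm is achievable: Legal=10am, OffsitePrep=1pm, One-on-one=2pm, Demo=9am, Budget=11am.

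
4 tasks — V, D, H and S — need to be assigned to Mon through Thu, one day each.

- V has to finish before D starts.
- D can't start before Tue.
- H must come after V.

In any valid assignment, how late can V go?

Downstream work caps V at Wed.
V at Wed is achievable: S -> Mon; V -> Wed; H -> Thu; D -> Thu.

Wed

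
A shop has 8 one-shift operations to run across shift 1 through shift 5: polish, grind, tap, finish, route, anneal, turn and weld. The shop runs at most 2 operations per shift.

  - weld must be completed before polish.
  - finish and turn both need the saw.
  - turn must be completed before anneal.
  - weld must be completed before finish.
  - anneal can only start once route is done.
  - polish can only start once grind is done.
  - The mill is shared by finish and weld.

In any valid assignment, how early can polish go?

Precedence pushes polish to at least shift 2.
polish at shift 2 is achievable: tap -> shift 4; grind -> shift 1; weld -> shift 1; route -> shift 3; turn -> shift 3; anneal -> shift 4; finish -> shift 2; polish -> shift 2.

shift 2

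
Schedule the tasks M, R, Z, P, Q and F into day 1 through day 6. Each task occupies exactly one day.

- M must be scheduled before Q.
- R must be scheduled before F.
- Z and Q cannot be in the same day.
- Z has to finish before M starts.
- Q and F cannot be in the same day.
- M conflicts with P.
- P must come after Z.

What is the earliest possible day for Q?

day 3

Precedence pushes Q to at least day 3.
Q at day 3 is achievable: P=day 3, R=day 1, M=day 2, Q=day 3, F=day 2, Z=day 1.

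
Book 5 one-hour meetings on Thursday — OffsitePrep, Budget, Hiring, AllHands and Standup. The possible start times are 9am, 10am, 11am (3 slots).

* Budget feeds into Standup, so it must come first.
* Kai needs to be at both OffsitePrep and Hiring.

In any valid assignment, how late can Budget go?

Downstream work caps Budget at 10am.
Budget at 10am is achievable: OffsitePrep=9am; AllHands=9am; Budget=10am; Standup=11am; Hiring=10am.

10am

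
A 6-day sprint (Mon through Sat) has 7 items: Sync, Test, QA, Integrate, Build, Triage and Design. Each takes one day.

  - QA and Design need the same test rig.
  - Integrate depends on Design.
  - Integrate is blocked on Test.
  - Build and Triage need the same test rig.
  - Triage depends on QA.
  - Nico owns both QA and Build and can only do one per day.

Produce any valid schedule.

Sync -> Mon, Build -> Mon, QA -> Tue, Test -> Mon, Integrate -> Tue, Triage -> Wed, Design -> Mon

Checking: QA(Tue) before Triage(Wed); Design(Mon) before Integrate(Tue); Test(Mon) before Integrate(Tue); QA(Tue) != Build(Mon); Build(Mon) != Triage(Wed); QA(Tue) != Design(Mon).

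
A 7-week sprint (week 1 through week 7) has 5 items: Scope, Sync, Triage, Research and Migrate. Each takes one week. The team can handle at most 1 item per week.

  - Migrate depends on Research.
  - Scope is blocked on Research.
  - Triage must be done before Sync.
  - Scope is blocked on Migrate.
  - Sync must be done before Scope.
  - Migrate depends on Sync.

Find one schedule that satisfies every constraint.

Research in week 3; Migrate in week 4; Scope in week 5; Sync in week 2; Triage in week 1

Checking: Sync(week 2) before Migrate(week 4); Research(week 3) before Migrate(week 4); Triage(week 1) before Sync(week 2); Sync(week 2) before Scope(week 5); Research(week 3) before Scope(week 5); Migrate(week 4) before Scope(week 5); max 1 per week (cap 1).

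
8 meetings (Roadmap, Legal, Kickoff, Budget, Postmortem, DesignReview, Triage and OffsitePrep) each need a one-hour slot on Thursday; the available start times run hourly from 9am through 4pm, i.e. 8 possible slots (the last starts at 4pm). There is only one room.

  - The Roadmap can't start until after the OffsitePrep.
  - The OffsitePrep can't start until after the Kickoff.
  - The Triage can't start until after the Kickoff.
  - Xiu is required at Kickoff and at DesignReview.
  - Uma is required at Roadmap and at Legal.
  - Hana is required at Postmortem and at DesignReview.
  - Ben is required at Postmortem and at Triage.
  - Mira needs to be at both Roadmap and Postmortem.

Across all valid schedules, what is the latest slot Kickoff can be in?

1pm

Downstream work caps Kickoff at 2pm.
Kickoff at 1pm is achievable: Postmortem in 11am; OffsitePrep in 2pm; Kickoff in 1pm; Legal in 9am; Budget in 10am; Roadmap in 3pm; Triage in 4pm; DesignReview in 12pm.
Nothing later works — the conflict and capacity constraints rule out every slot after 1pm.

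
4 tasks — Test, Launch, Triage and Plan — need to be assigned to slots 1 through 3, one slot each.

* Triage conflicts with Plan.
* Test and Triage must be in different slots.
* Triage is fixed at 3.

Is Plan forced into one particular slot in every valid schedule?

Plan can be 1 (e.g. Triage=3, Test=1, Launch=1, Plan=1) or 2 (e.g. Launch -> 1, Triage -> 3, Plan -> 2, Test -> 1).

No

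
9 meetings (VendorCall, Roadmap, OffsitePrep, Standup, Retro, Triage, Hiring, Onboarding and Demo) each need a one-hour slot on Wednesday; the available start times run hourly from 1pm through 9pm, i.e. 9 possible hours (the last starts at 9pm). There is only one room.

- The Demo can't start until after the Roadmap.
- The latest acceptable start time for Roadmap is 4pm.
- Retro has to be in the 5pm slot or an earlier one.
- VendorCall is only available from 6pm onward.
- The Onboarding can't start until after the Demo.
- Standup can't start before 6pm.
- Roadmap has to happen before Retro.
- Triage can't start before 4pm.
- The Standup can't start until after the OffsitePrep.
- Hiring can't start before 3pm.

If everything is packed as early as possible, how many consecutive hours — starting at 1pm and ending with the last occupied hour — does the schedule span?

9 hours

The precedence chain requires at least 3 distinct hours.
With at most 1 per hour and 9 meetings, at least 9 hours are needed.
VendorCall can't be placed before 6pm — that is hour 6 counting from 1pm — so the schedule must run through at least 6 hours.
9 works (last occupied hour: 9pm): for example Standup in 6pm; Retro in 2pm; Onboarding in 9pm; Demo in 8pm; VendorCall in 7pm; Triage in 4pm; Hiring in 3pm; OffsitePrep in 5pm; Roadmap in 1pm.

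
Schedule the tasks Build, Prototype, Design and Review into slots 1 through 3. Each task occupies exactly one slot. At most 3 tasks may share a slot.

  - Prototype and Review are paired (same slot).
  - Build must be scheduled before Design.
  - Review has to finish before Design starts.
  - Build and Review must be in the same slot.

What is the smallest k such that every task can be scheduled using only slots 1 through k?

The precedence chain requires at least 2 distinct slots.
With at most 3 per slot and 4 tasks, at least 2 slots are needed.
2 works (last occupied slot: 2): for example Review -> 1; Design -> 2; Build -> 1; Prototype -> 1.

2 slots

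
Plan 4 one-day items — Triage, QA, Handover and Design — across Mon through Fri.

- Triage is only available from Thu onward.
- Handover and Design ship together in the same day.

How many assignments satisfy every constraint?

50

Splitting on Triage: it can be Thu (25), Fri (25). Listing each branch's schedules as (QA, Handover, Design):
Triage=Thu: (Mon,Mon,Mon) (Mon,Tue,Tue) (Mon,Wed,Wed) (Mon,Thu,Thu) (Mon,Fri,Fri) (Tue,Mon,Mon) (Tue,Tue,Tue) (Tue,Wed,Wed) (Tue,Thu,Thu) (Tue,Fri,Fri) (Wed,Mon,Mon) (Wed,Tue,Tue) (Wed,Wed,Wed) (Wed,Thu,Thu) (Wed,Fri,Fri) (Thu,Mon,Mon) (Thu,Tue,Tue) (Thu,Wed,Wed) (Thu,Thu,Thu) (Thu,Fri,Fri) (Fri,Mon,Mon) (Fri,Tue,Tue) (Fri,Wed,Wed) (Fri,Thu,Thu) (Fri,Fri,Fri) — 25.
Triage=Fri: (Mon,Mon,Mon) (Mon,Tue,Tue) (Mon,Wed,Wed) (Mon,Thu,Thu) (Mon,Fri,Fri) (Tue,Mon,Mon) (Tue,Tue,Tue) (Tue,Wed,Wed) (Tue,Thu,Thu) (Tue,Fri,Fri) (Wed,Mon,Mon) (Wed,Tue,Tue) (Wed,Wed,Wed) (Wed,Thu,Thu) (Wed,Fri,Fri) (Thu,Mon,Mon) (Thu,Tue,Tue) (Thu,Wed,Wed) (Thu,Thu,Thu) (Thu,Fri,Fri) (Fri,Mon,Mon) (Fri,Tue,Tue) (Fri,Wed,Wed) (Fri,Thu,Thu) (Fri,Fri,Fri) — 25.
Summing: 25 + 25 = 50.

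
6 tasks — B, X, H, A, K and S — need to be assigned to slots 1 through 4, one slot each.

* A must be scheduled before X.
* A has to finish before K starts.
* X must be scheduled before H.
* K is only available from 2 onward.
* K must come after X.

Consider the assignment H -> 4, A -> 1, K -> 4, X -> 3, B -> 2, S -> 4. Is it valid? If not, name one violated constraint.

A must be scheduled before X — holds.
A has to finish before K starts — holds.
K must come after X — holds.
X must be scheduled before H — holds.
K is only available from 2 onward — holds.

Valid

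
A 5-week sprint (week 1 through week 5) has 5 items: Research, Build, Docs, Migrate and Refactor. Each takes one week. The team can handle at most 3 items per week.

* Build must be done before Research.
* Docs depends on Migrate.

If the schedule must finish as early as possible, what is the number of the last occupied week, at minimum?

The precedence chain requires at least 2 distinct weeks.
With at most 3 per week and 5 work items, at least 2 weeks are needed.
2 works (last occupied week: week 2): for example Docs -> week 2; Research -> week 2; Migrate -> week 1; Build -> week 1; Refactor -> week 1.

2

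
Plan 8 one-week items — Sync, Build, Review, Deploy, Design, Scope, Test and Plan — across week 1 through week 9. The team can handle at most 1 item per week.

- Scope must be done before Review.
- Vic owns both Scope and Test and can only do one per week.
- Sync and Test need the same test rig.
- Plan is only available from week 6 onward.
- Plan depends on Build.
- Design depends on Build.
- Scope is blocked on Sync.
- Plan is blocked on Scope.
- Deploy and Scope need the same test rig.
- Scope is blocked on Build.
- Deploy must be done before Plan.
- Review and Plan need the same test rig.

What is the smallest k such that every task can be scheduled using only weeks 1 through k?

The precedence chain requires at least 3 distinct weeks.
With at most 1 per week and 8 tasks, at least 8 weeks are needed.
Plan can't be placed before week 6, so the schedule must run through at least week 6.
8 works (last occupied week: week 8): for example Sync in week 2, Plan in week 6, Test in week 8, Deploy in week 5, Build in week 1, Scope in week 3, Review in week 4, Design in week 7.

8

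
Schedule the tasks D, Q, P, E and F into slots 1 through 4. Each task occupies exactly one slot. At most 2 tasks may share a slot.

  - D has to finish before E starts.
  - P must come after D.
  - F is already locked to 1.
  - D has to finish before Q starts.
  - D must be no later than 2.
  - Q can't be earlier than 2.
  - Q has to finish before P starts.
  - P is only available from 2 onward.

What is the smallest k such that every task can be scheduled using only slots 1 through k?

The precedence chain requires at least 3 distinct slots.
With at most 2 per slot and 5 tasks, at least 3 slots are needed.
3 works (last occupied slot: 3): for example E=2, F=1, Q=2, D=1, P=3.

3 slots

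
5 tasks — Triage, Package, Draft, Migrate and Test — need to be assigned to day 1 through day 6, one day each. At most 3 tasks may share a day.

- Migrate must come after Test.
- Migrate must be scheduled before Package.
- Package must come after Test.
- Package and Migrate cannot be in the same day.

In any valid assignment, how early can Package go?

Precedence pushes Package to at least day 3.
Package at day 3 is achievable: Draft=day 1; Triage=day 1; Package=day 3; Migrate=day 2; Test=day 1.

day 3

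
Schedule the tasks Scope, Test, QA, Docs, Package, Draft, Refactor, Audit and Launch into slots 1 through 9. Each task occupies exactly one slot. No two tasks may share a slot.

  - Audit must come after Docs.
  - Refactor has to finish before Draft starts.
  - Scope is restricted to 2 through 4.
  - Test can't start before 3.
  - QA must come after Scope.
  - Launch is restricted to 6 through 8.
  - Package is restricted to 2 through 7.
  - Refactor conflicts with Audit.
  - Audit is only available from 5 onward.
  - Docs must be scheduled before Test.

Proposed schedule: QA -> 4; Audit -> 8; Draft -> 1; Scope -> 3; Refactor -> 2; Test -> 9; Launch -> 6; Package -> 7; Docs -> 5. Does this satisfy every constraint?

Refactor conflicts with Audit — holds.
Scope is restricted to 2 through 4 — holds.
QA must come after Scope — holds.
Audit is only available from 5 onward — holds.
Audit must come after Docs — holds.
Docs must be scheduled before Test — holds.
No two tasks may share a slot — holds.
Launch is restricted to 6 through 8 — holds.
Package is restricted to 2 through 7 — holds.
Test can't start before 3 — holds.
Refactor has to finish before Draft starts — violated.

Invalid. Refactor has to finish before Draft starts.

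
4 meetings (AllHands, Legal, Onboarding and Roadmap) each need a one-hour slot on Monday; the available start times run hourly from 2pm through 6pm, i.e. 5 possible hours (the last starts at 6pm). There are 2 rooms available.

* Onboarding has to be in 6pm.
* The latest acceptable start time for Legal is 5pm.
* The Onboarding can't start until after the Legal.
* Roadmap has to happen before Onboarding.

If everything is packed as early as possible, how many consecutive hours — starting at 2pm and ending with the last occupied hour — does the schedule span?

5

The precedence chain requires at least 2 distinct hours.
With at most 2 per hour and 4 meetings, at least 2 hours are needed.
Onboarding can't be placed before 6pm — that is hour 5 counting from 2pm — so the schedule must run through at least 5 hours.
5 works (last occupied hour: 6pm): for example AllHands=3pm, Legal=2pm, Onboarding=6pm, Roadmap=2pm.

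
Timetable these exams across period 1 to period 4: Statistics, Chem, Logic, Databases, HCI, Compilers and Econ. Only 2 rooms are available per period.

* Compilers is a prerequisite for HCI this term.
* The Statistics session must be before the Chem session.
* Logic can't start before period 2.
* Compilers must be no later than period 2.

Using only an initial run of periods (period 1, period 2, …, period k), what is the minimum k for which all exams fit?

4

The precedence chain requires at least 2 distinct periods.
With at most 2 per period and 7 exams, at least 4 periods are needed.
4 works (last occupied period: period 4): for example Databases in period 3, HCI in period 3, Econ in period 4, Logic in period 2, Compilers in period 1, Chem in period 2, Statistics in period 1.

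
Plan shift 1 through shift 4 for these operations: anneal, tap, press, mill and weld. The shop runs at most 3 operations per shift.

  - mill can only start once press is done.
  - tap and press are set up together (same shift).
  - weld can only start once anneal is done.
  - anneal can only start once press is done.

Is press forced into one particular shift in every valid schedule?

No

press can be shift 1 (e.g. anneal in shift 2, mill in shift 2, press in shift 1, tap in shift 1, weld in shift 3) or shift 2 (e.g. weld -> shift 4; tap -> shift 2; press -> shift 2; anneal -> shift 3; mill -> shift 3).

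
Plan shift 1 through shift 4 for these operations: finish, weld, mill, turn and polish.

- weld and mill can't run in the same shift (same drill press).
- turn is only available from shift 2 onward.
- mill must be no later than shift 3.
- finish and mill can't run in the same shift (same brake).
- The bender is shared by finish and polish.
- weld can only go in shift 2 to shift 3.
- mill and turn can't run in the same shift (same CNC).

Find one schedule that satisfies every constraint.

mill -> shift 1; weld -> shift 2; turn -> shift 2; finish -> shift 2; polish -> shift 1

Checking: finish(shift 2) != mill(shift 1); mill(shift 1) != turn(shift 2); weld(shift 2) != mill(shift 1); finish(shift 2) != polish(shift 1); turn=shift 2 in [shift 2,shift 4]; mill=shift 1 in [shift 1,shift 3]; weld=shift 2 in [shift 2,shift 3].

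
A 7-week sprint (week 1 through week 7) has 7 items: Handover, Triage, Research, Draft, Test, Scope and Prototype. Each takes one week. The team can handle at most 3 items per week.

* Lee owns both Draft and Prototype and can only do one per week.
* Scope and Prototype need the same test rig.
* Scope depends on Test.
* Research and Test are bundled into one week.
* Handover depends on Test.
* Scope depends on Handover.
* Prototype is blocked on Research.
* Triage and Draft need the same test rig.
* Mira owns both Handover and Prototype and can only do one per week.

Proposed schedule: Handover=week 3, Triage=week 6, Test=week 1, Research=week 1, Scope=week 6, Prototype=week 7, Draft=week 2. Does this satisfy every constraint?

Triage and Draft need the same test rig — holds.
Mira owns both Handover and Prototype and can only do one per week — holds.
Handover depends on Test — holds.
Prototype is blocked on Research — holds.
Research and Test are bundled into one week — holds.
Scope depends on Test — holds.
Lee owns both Draft and Prototype and can only do one per week — holds.
The team can handle at most 3 items per week — holds.
Scope and Prototype need the same test rig — holds.
Scope depends on Handover — holds.

Yes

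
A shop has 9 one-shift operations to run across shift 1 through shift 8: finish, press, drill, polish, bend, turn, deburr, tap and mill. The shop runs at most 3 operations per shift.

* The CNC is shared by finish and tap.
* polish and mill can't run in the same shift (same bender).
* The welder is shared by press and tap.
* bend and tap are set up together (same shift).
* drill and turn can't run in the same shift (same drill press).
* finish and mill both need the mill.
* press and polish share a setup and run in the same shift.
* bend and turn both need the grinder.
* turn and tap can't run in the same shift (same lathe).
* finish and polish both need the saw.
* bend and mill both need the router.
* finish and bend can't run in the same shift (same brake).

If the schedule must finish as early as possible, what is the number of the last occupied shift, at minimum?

With at most 3 per shift and 9 operations, at least 3 shifts are needed.
Could 3 shifts be enough, i.e. nothing placed later than shift 3? No: finish, press, bend and mill must all be in different shifts (finish/press can't share; finish/bend can't share; finish/mill can't share; press/bend can't share; press/mill can't share; bend/mill can't share), but only 3 shifts are available: 4 operations can't fit in 3 distinct shifts.
So 3 shifts is not enough.
4 works (last occupied shift: shift 4): for example turn -> shift 2, finish -> shift 1, bend -> shift 3, drill -> shift 1, polish -> shift 2, deburr -> shift 1, mill -> shift 4, tap -> shift 3, press -> shift 2.

shift 4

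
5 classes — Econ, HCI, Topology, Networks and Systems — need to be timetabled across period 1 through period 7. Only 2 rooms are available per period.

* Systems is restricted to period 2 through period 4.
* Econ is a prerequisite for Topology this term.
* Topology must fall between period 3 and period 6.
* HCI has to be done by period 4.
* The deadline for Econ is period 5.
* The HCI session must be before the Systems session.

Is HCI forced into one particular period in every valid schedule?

No

HCI can be period 1 (e.g. Networks -> period 2, Systems -> period 2, Econ -> period 1, HCI -> period 1, Topology -> period 3) or period 2 (e.g. HCI=period 2; Networks=period 1; Topology=period 3; Systems=period 3; Econ=period 1).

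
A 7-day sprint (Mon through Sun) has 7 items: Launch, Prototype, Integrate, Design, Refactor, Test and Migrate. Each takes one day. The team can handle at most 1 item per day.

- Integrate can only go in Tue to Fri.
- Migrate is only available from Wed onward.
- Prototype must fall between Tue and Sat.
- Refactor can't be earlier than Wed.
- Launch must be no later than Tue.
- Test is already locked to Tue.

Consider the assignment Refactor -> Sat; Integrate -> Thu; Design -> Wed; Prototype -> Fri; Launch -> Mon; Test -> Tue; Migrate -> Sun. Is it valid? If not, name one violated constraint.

Refactor can't be earlier than Wed — holds.
Launch must be no later than Tue — holds.
Integrate can only go in Tue to Fri — holds.
Prototype must fall between Tue and Sat — holds.
Migrate is only available from Wed onward — holds.
The team can handle at most 1 item per day — holds.
Test is already locked to Tue — holds.

Yes, all constraints hold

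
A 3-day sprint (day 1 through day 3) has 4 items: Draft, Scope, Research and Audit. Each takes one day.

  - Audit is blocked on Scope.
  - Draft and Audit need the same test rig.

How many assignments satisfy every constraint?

18

Splitting on Draft: it can be day 1 (9), day 2 (6), day 3 (3). Listing each branch's schedules as (Scope, Research, Audit) by day number:
Draft=day 1: (1,1,2) (1,1,3) (1,2,2) (1,2,3) (1,3,2) (1,3,3) (2,1,3) (2,2,3) (2,3,3) — 9.
Draft=day 2: (1,1,3) (1,2,3) (1,3,3) (2,1,3) (2,2,3) (2,3,3) — 6.
Draft=day 3: (1,1,2) (1,2,2) (1,3,2) — 3.
Summing: 9 + 6 + 3 = 18.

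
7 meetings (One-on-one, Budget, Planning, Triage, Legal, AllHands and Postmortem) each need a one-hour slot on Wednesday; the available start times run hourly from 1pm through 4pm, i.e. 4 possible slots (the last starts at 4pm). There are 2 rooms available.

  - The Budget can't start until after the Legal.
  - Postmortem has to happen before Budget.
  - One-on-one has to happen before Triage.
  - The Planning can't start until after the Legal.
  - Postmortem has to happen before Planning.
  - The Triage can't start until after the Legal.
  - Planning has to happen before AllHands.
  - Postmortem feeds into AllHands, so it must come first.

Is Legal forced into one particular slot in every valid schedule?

Legal can be 1pm (e.g. Planning -> 2pm; Legal -> 1pm; AllHands -> 3pm; Triage -> 4pm; One-on-one -> 3pm; Budget -> 2pm; Postmortem -> 1pm) or 2pm (e.g. Budget -> 3pm, Legal -> 2pm, Triage -> 4pm, Planning -> 3pm, One-on-one -> 1pm, AllHands -> 4pm, Postmortem -> 1pm).

No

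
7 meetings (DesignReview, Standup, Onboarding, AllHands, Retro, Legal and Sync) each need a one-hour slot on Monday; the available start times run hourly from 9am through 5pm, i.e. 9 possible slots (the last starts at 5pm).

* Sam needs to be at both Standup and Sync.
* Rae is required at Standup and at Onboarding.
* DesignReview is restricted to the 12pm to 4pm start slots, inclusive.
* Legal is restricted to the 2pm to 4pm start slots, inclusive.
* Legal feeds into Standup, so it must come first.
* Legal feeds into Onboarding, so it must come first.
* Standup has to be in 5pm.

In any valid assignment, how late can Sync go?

Sync at 4pm is achievable: Standup -> 5pm, DesignReview -> 12pm, Retro -> 9am, Onboarding -> 3pm, Sync -> 4pm, Legal -> 2pm, AllHands -> 9am.
Nothing later works — the conflict constraints rule out every slot after 4pm.

4pm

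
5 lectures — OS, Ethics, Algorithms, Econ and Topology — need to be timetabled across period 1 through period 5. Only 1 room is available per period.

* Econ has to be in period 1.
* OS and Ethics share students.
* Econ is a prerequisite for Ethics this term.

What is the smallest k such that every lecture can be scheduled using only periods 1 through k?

The precedence chain requires at least 2 distinct periods.
With at most 1 per period and 5 lectures, at least 5 periods are needed.
5 works (last occupied period: period 5): for example Topology=period 5; Econ=period 1; OS=period 3; Ethics=period 2; Algorithms=period 4.

5 periods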